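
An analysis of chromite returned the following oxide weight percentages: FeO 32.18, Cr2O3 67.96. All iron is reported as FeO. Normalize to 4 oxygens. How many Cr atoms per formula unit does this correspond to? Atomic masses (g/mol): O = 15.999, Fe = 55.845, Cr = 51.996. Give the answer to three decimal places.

1.999 Cr apfu

FeO (M=71.844): mol = 0.44791; Fe = 0.44791, O = 0.44791.
Cr2O3 (M=151.989): mol = 0.44714; Cr = 0.89428, O = 1.34142.
ΣO = 1.78933; factor = 4/ΣO = 2.23547.
Cr apfu = 0.89428 × 2.23547 = 1.999.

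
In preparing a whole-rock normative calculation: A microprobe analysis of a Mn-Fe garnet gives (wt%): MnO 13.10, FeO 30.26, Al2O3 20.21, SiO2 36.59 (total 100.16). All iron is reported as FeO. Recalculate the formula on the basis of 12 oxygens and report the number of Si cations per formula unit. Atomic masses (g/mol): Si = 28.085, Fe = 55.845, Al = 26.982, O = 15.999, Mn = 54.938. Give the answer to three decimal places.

3.022 Si apfu

MnO: 13.10/70.937 = 0.18467 mol → 0.18467 mol Mn, 0.18467 mol O.
FeO: 30.26/71.844 = 0.42119 mol → 0.42119 mol Fe, 0.42119 mol O.
Al2O3: 20.21/101.961 = 0.19821 mol → 0.39642 mol Al, 0.59463 mol O.
SiO2: 36.59/60.083 = 0.60899 mol → 0.60899 mol Si, 1.21798 mol O.
Total oxygen = 2.41847 mol. Normalization factor = 12/2.41847 = 4.96181.
Si per 12 O = 0.60899 × 4.96181 = 3.022.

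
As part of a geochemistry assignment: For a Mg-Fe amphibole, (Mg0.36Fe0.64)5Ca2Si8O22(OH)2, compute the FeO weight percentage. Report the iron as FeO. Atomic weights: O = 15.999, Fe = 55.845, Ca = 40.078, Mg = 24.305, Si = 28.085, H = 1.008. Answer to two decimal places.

25.17 wt%

Formula mass = 913.281 g/mol.
3.20 Fe → 3.2000 mol FeO per formula unit; M(FeO) = 71.844, so FeO mass = 229.901 g.
229.901/913.281 × 100 = 25.17 wt%.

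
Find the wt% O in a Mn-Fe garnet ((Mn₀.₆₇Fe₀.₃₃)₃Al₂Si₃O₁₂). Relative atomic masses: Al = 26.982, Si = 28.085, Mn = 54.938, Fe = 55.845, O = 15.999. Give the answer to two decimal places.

38.71 wt%

Molar mass of (Mn₀.₆₇Fe₀.₃₃)₃Al₂Si₃O₁₂: 2.01·54.938 + 0.99·55.845 + 2·26.982 + 3·28.085 + 12·15.999 = 495.919 g/mol.
Mass of O per formula unit: 12 × 15.999 = 191.988 g.
Weight fraction O = 191.988 / 495.919 = 0.3871.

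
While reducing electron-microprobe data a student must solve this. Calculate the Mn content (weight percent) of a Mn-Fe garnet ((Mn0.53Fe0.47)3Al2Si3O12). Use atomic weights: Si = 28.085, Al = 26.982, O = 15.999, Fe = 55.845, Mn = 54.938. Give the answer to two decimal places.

M((Mn0.53Fe0.47)3Al2Si3O12) = 496.300 g/mol.
Mn contributes 1.59 × 54.938 = 87.351 g per mole.
87.351/496.300 = 0.1760 → 17.60%.

17.60 weight percent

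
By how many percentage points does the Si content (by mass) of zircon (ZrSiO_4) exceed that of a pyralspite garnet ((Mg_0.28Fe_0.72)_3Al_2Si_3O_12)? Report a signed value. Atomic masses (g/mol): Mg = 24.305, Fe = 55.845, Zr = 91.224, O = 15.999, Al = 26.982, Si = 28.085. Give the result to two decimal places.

First mineral: 28.085 g Si in 183.305 g formula = 15.32 wt% Si.
Second mineral: 84.255 g Si in 471.248 g formula = 17.88 wt% Si.
15.32% − 17.88% gives a difference of -2.56 percentage points.

-2.56 percentage points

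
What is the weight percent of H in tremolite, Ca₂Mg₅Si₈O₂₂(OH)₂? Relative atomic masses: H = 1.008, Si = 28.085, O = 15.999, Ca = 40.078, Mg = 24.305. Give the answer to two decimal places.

0.25 mass %

Formula mass = 2·40.078 + 5·24.305 + 8·28.085 + 24·15.999 + 2·1.008 = 812.353 g/mol, of which 2.016 g is H.
So H makes up 2.016/812.353 = 0.0025 of the mass, i.e. 0.25%.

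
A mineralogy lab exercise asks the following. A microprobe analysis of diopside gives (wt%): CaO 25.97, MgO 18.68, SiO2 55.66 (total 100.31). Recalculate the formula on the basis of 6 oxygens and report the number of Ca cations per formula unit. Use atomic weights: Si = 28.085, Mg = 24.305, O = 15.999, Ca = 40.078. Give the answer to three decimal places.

1.000 Ca apfu

25.97 wt% CaO ÷ 56.077 g/mol = 0.46311 mol, giving 0.46311 Ca and 0.46311 O.
18.68 wt% MgO ÷ 40.304 g/mol = 0.46348 mol, giving 0.46348 Mg and 0.46348 O.
55.66 wt% SiO2 ÷ 60.083 g/mol = 0.92639 mol, giving 0.92639 Si and 1.85278 O.
Oxygen sums to 2.77937; scaling by 6/2.77937 = 2.15876 puts the formula on 6 O.
Ca: 0.46311 × 2.15876 = 1.000 atoms per formula unit.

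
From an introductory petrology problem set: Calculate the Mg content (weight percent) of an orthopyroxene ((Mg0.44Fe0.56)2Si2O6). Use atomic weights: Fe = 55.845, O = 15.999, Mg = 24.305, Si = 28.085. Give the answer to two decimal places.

9.06 weight percent

Molar mass of (Mg0.44Fe0.56)2Si2O6: 0.88×24.305 + 1.12×55.845 + 2×28.085 + 6×15.999 = 236.099 g/mol.
Mass of Mg per formula unit: 0.88 × 24.305 = 21.388 g.
Weight fraction Mg = 21.388 / 236.099 = 0.0906.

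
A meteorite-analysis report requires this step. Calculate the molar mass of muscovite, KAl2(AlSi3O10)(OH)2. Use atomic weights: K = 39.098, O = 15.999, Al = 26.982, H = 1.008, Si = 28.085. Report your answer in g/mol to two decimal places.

K: 1 × 39.098 = 39.0980
Al: 3 × 26.982 = 80.9460
Si: 3 × 28.085 = 84.2550
O: 12 × 15.999 = 191.9880
H: 2 × 1.008 = 2.0160
Summing the contributions gives the formula mass.

398.30 g/mol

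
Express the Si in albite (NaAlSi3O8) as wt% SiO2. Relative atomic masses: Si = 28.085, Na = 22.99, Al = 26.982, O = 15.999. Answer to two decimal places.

Formula mass = 262.219 g/mol.
3 Si → 3.0000 mol SiO2 per formula unit; M(SiO2) = 60.083, so SiO2 mass = 180.249 g.
180.249/262.219 × 100 = 68.74 wt%.

68.74 wt%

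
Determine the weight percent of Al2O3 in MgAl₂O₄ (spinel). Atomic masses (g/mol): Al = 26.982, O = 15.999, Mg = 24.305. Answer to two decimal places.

M(MgAl₂O₄) = 142.265 g/mol; M(Al2O3) = 101.961 g/mol.
Moles Al2O3 per formula unit = 2 Al ÷ 2 = 1.0000.
Al2O3 fraction = (1.0000 × 101.961) / 142.265 = 101.961/142.265 = 0.7167.

71.67 wt%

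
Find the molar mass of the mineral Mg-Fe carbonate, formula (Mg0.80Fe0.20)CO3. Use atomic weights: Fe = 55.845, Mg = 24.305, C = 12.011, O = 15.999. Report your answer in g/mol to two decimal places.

M = 0.80*24.305 + 0.20*55.845 + 1*12.011 + 3*15.999

90.62 g/mol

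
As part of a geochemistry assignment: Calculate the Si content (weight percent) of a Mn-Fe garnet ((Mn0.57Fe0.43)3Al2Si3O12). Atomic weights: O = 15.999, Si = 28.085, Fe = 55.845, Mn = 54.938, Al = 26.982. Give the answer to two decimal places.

16.98 weight percent

Formula mass = 1.71×54.938 + 1.29×55.845 + 2×26.982 + 3×28.085 + 12×15.999 = 496.191 g/mol, of which 84.255 g is Si.
So Si makes up 84.255/496.191 = 0.1698 of the mass, i.e. 16.98%.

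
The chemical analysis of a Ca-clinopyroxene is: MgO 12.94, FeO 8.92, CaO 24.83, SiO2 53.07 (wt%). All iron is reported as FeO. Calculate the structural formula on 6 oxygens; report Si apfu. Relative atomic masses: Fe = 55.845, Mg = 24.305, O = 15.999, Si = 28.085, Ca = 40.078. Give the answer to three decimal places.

MgO: 12.94/40.304 = 0.32106 mol → 0.32106 mol Mg, 0.32106 mol O.
FeO: 8.92/71.844 = 0.12416 mol → 0.12416 mol Fe, 0.12416 mol O.
CaO: 24.83/56.077 = 0.44278 mol → 0.44278 mol Ca, 0.44278 mol O.
SiO2: 53.07/60.083 = 0.88328 mol → 0.88328 mol Si, 1.76656 mol O.
Total oxygen = 2.65456 mol. Normalization factor = 6/2.65456 = 2.26026.
Si per 6 O = 0.88328 × 2.26026 = 1.996.

1.996 Si apfu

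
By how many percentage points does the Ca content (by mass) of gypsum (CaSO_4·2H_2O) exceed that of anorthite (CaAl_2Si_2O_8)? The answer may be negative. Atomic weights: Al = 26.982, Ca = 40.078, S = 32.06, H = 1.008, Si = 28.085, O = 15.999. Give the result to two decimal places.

8.87 percentage points

First mineral: 40.078 g Ca in 172.164 g formula = 23.28 wt% Ca.
Second mineral: 40.078 g Ca in 278.204 g formula = 14.41 wt% Ca.
23.28% − 14.41% gives a difference of 8.87 percentage points.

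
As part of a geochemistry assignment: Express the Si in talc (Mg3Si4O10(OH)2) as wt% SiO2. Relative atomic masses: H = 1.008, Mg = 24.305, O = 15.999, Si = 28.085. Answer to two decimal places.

63.37 wt%

M(Mg3Si4O10(OH)2) = 379.259 g/mol; M(SiO2) = 60.083 g/mol.
Moles SiO2 per formula unit = 4 Si ÷ 1 = 4.0000.
SiO2 fraction = (4.0000 × 60.083) / 379.259 = 240.332/379.259 = 0.6337.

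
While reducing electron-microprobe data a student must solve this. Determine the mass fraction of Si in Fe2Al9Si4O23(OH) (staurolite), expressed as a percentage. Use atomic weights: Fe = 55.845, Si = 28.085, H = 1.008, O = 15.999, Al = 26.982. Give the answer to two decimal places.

Molar mass of Fe2Al9Si4O23(OH): 2*55.845 + 9*26.982 + 4*28.085 + 24*15.999 + 1*1.008 = 851.852 g/mol.
Mass of Si per formula unit: 4 × 28.085 = 112.340 g.
Weight fraction Si = 112.340 / 851.852 = 0.1319.

13.19 weight percent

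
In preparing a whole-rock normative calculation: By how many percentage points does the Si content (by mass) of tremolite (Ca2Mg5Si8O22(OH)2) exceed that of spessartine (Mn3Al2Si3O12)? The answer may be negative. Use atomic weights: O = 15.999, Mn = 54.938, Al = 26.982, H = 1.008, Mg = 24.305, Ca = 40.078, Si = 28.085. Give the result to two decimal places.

Si in Ca2Mg5Si8O22(OH)2: molar mass 812.353 g/mol; 8×28.085 = 224.680 g → 27.66 wt%.
Si in Mn3Al2Si3O12: molar mass 495.021 g/mol; 3×28.085 = 84.255 g → 17.02 wt%.
Difference = 27.66 − 17.02 = 10.64 percentage points.

10.64 percentage points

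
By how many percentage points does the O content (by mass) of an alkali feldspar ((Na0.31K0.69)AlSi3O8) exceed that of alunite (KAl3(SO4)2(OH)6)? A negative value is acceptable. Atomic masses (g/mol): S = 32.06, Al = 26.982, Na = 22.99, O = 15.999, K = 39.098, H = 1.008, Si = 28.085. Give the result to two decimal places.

M((Na0.31K0.69)AlSi3O8) = 273.334 g/mol, so wt% O = 127.992/273.334 × 100 = 46.83%.
M(KAl3(SO4)2(OH)6) = 414.198 g/mol, so wt% O = 223.986/414.198 × 100 = 54.08%.
46.83 − 54.08 = -7.25 pp.

-7.25 percentage points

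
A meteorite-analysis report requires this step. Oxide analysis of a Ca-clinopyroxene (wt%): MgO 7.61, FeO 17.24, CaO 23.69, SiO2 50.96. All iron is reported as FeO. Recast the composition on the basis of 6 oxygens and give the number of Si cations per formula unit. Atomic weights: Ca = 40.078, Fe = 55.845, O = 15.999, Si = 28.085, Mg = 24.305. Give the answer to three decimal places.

MgO: 7.61/40.304 = 0.18882 mol → 0.18882 mol Mg, 0.18882 mol O.
FeO: 17.24/71.844 = 0.23996 mol → 0.23996 mol Fe, 0.23996 mol O.
CaO: 23.69/56.077 = 0.42245 mol → 0.42245 mol Ca, 0.42245 mol O.
SiO2: 50.96/60.083 = 0.84816 mol → 0.84816 mol Si, 1.69632 mol O.
Total oxygen = 2.54755 mol. Normalization factor = 6/2.54755 = 2.35520.
Si per 6 O = 0.84816 × 2.35520 = 1.998.

1.998 Si apfu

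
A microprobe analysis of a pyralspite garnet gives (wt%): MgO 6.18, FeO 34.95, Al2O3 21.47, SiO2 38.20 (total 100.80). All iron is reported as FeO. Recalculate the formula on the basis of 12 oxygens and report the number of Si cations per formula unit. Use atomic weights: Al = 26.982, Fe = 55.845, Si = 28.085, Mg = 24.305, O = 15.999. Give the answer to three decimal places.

3.000 Si apfu

6.18 wt% MgO ÷ 40.304 g/mol = 0.15333 mol, giving 0.15333 Mg and 0.15333 O.
34.95 wt% FeO ÷ 71.844 g/mol = 0.48647 mol, giving 0.48647 Fe and 0.48647 O.
21.47 wt% Al2O3 ÷ 101.961 g/mol = 0.21057 mol, giving 0.42114 Al and 0.63171 O.
38.20 wt% SiO2 ÷ 60.083 g/mol = 0.63579 mol, giving 0.63579 Si and 1.27158 O.
Oxygen sums to 2.54309; scaling by 12/2.54309 = 4.71867 puts the formula on 12 O.
Si: 0.63579 × 4.71867 = 3.000 atoms per formula unit.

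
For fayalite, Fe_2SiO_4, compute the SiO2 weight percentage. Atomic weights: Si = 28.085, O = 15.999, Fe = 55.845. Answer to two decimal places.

29.49 wt%

M(Fe_2SiO_4) = 203.771 g/mol; M(SiO2) = 60.083 g/mol.
Moles SiO2 per formula unit = 1 Si ÷ 1 = 1.0000.
SiO2 fraction = (1.0000 × 60.083) / 203.771 = 60.083/203.771 = 0.2949.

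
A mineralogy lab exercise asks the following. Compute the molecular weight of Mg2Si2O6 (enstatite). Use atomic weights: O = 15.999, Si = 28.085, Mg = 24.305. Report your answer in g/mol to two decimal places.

Mg: 2 × 24.305 = 48.6100
Si: 2 × 28.085 = 56.1700
O: 6 × 15.999 = 95.9940
Summing the contributions gives the formula mass.

200.77 g/mol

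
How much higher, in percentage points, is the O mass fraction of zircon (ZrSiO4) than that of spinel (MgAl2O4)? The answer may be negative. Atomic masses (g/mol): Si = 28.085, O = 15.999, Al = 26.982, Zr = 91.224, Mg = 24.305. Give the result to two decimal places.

O in ZrSiO4: molar mass 183.305 g/mol; 4×15.999 = 63.996 g → 34.91 wt%.
O in MgAl2O4: molar mass 142.265 g/mol; 4×15.999 = 63.996 g → 44.98 wt%.
Difference = 34.91 − 44.98 = -10.07 percentage points.

-10.07 percentage points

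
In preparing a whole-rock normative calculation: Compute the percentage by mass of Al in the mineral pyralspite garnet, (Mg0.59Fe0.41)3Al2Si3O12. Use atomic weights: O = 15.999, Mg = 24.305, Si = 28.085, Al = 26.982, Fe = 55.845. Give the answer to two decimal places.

12.21 mass %

Molar mass of (Mg0.59Fe0.41)3Al2Si3O12: 1.77*24.305 + 1.23*55.845 + 2*26.982 + 3*28.085 + 12*15.999 = 441.916 g/mol.
Mass of Al per formula unit: 2 × 26.982 = 53.964 g.
Weight fraction Al = 53.964 / 441.916 = 0.1221.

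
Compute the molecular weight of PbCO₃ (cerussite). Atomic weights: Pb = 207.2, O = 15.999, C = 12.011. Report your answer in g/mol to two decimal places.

Pb: 1 × 207.2 = 207.2000
C: 1 × 12.011 = 12.0110
O: 3 × 15.999 = 47.9970
Summing the contributions gives the formula mass.

267.21 g/mol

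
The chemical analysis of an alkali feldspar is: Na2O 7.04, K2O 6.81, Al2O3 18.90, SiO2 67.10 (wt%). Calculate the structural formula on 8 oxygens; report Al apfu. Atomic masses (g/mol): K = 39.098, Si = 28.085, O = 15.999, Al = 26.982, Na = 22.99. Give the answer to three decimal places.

0.997 Al apfu

Na2O (M=61.979): mol = 0.11359; Na = 0.22718, O = 0.11359.
K2O (M=94.195): mol = 0.07230; K = 0.14460, O = 0.07230.
Al2O3 (M=101.961): mol = 0.18536; Al = 0.37072, O = 0.55608.
SiO2 (M=60.083): mol = 1.11679; Si = 1.11679, O = 2.23358.
ΣO = 2.97555; factor = 8/ΣO = 2.68858.
Al apfu = 0.37072 × 2.68858 = 0.997.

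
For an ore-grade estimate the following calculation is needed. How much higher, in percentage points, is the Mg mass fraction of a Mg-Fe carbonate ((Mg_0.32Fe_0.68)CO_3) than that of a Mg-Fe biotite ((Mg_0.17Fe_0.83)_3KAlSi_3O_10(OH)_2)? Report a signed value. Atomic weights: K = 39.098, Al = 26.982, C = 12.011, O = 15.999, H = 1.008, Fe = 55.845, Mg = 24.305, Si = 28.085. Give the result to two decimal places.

4.85 percentage points

Mg in (Mg_0.32Fe_0.68)CO_3: molar mass 105.760 g/mol; 0.32×24.305 = 7.778 g → 7.35 wt%.
Mg in (Mg_0.17Fe_0.83)_3KAlSi_3O_10(OH)_2: molar mass 495.789 g/mol; 0.51×24.305 = 12.396 g → 2.50 wt%.
Difference = 7.35 − 2.50 = 4.85 percentage points.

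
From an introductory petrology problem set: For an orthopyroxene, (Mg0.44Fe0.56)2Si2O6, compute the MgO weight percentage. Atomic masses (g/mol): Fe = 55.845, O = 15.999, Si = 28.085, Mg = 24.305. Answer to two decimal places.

15.02 wt%

Molar mass of (Mg0.44Fe0.56)2Si2O6 = 0.88×24.305 + 1.12×55.845 + 2×28.085 + 6×15.999 = 236.099 g/mol.
Each formula unit contains 0.88 Mg, equivalent to 0.88/1 = 0.8800 mol MgO.
M(MgO) = 1×24.305 + 1×15.999 = 40.304 g/mol.
Mass of MgO per formula unit = 0.8800 × 40.304 = 35.468 g.
MgO wt% = 35.468 / 236.099 × 100 = 15.02%.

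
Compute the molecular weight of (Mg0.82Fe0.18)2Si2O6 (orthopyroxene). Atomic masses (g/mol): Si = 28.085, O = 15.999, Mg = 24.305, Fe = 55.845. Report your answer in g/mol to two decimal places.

Mg: 1.64 × 24.305 = 39.8602
Fe: 0.36 × 55.845 = 20.1042
Si: 2 × 28.085 = 56.1700
O: 6 × 15.999 = 95.9940
Summing the contributions gives the formula mass.

212.13 g/mol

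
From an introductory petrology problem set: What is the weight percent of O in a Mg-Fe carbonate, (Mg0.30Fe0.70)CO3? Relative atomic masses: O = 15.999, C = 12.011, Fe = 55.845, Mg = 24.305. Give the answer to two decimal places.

45.11 wt%

M((Mg0.30Fe0.70)CO3) = 106.391 g/mol.
O contributes 3 × 15.999 = 47.997 g per mole.
47.997/106.391 = 0.4511 → 45.11%.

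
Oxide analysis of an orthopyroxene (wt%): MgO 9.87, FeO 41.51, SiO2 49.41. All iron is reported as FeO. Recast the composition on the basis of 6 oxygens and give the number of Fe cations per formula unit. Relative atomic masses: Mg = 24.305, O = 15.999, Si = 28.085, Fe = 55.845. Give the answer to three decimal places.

MgO: 9.87/40.304 = 0.24489 mol → 0.24489 mol Mg, 0.24489 mol O.
FeO: 41.51/71.844 = 0.57778 mol → 0.57778 mol Fe, 0.57778 mol O.
SiO2: 49.41/60.083 = 0.82236 mol → 0.82236 mol Si, 1.64472 mol O.
Total oxygen = 2.46739 mol. Normalization factor = 6/2.46739 = 2.43172.
Fe per 6 O = 0.57778 × 2.43172 = 1.405.

1.405 Fe apfu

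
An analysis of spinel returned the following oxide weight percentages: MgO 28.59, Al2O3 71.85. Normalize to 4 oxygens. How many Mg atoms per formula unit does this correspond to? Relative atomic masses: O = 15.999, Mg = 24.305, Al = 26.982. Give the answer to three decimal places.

MgO: 28.59/40.304 = 0.70936 mol → 0.70936 mol Mg, 0.70936 mol O.
Al2O3: 71.85/101.961 = 0.70468 mol → 1.40936 mol Al, 2.11404 mol O.
Total oxygen = 2.82340 mol. Normalization factor = 4/2.82340 = 1.41673.
Mg per 4 O = 0.70936 × 1.41673 = 1.005.

1.005 Mg apfu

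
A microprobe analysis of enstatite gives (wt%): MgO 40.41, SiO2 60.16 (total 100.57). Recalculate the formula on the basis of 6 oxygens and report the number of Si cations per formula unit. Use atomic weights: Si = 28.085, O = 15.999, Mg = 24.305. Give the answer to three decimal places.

40.41 wt% MgO ÷ 40.304 g/mol = 1.00263 mol, giving 1.00263 Mg and 1.00263 O.
60.16 wt% SiO2 ÷ 60.083 g/mol = 1.00128 mol, giving 1.00128 Si and 2.00256 O.
Oxygen sums to 3.00519; scaling by 6/3.00519 = 1.99655 puts the formula on 6 O.
Si: 1.00128 × 1.99655 = 1.999 atoms per formula unit.

1.999 Si apfu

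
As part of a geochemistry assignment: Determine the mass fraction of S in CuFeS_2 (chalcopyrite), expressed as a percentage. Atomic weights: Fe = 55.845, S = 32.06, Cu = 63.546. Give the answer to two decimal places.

M(CuFeS_2) = 183.511 g/mol.
S contributes 2 × 32.06 = 64.120 g per mole.
64.120/183.511 = 0.3494 → 34.94%.

34.94 mass %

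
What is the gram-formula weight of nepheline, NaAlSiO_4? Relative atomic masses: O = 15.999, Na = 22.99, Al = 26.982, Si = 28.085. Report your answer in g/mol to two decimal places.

M = 1(22.99) + 1(26.982) + 1(28.085) + 4(15.999)

142.05 g/mol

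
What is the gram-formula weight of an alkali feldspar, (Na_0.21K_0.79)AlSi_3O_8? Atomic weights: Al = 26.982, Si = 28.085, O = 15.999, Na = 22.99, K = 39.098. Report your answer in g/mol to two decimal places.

Na: 0.21 × 22.99 = 4.8279
K: 0.79 × 39.098 = 30.8874
Al: 1 × 26.982 = 26.9820
Si: 3 × 28.085 = 84.2550
O: 8 × 15.999 = 127.9920
Summing the contributions gives the formula mass.

274.94 g/mol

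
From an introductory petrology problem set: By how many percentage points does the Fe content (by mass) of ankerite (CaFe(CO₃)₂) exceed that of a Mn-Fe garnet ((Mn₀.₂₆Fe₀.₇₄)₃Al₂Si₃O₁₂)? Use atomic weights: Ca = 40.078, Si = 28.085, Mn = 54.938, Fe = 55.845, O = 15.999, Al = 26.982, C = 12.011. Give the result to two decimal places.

Fe in CaFe(CO₃)₂: molar mass 215.939 g/mol; 1×55.845 = 55.845 g → 25.86 wt%.
Fe in (Mn₀.₂₆Fe₀.₇₄)₃Al₂Si₃O₁₂: molar mass 497.035 g/mol; 2.22×55.845 = 123.976 g → 24.94 wt%.
Difference = 25.86 − 24.94 = 0.92 percentage points.

0.92 percentage points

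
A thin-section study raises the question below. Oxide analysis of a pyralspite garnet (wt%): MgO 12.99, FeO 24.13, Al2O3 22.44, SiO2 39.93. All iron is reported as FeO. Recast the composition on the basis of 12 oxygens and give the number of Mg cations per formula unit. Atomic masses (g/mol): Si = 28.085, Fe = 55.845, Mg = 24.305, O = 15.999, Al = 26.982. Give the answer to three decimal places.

1.461 Mg apfu

MgO (M=40.304): mol = 0.32230; Mg = 0.32230, O = 0.32230.
FeO (M=71.844): mol = 0.33587; Fe = 0.33587, O = 0.33587.
Al2O3 (M=101.961): mol = 0.22008; Al = 0.44016, O = 0.66024.
SiO2 (M=60.083): mol = 0.66458; Si = 0.66458, O = 1.32916.
ΣO = 2.64757; factor = 12/ΣO = 4.53246.
Mg apfu = 0.32230 × 4.53246 = 1.461.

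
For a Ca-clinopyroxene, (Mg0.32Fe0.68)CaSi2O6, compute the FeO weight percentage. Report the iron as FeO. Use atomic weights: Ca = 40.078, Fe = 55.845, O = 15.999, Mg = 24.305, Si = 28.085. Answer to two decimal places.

20.53 wt%

Molar mass of (Mg0.32Fe0.68)CaSi2O6 = 0.32·24.305 + 0.68·55.845 + 1·40.078 + 2·28.085 + 6·15.999 = 237.994 g/mol.
Each formula unit contains 0.68 Fe, equivalent to 0.68/1 = 0.6800 mol FeO.
M(FeO) = 1×55.845 + 1×15.999 = 71.844 g/mol.
Mass of FeO per formula unit = 0.6800 × 71.844 = 48.854 g.
FeO wt% = 48.854 / 237.994 × 100 = 20.53%.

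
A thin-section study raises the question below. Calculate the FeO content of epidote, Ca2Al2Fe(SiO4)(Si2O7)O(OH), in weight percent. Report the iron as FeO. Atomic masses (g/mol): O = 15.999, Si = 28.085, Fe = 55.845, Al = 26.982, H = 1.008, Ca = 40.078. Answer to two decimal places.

Formula mass = 483.215 g/mol.
1 Fe → 1.0000 mol FeO per formula unit; M(FeO) = 71.844, so FeO mass = 71.844 g.
71.844/483.215 × 100 = 14.87 wt%.

14.87 wt%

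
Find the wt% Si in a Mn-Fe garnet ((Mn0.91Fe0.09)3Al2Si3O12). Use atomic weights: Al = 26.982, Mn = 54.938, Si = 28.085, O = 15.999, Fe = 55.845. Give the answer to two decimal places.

17.01 mass %

Formula mass = 2.73*54.938 + 0.27*55.845 + 2*26.982 + 3*28.085 + 12*15.999 = 495.266 g/mol, of which 84.255 g is Si.
So Si makes up 84.255/495.266 = 0.1701 of the mass, i.e. 17.01%.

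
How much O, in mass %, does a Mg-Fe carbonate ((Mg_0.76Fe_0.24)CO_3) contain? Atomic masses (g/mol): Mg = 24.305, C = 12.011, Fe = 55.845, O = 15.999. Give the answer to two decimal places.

52.24 mass %

Molar mass of (Mg_0.76Fe_0.24)CO_3: 0.76·24.305 + 0.24·55.845 + 1·12.011 + 3·15.999 = 91.883 g/mol.
Mass of O per formula unit: 3 × 15.999 = 47.997 g.
Weight fraction O = 47.997 / 91.883 = 0.5224.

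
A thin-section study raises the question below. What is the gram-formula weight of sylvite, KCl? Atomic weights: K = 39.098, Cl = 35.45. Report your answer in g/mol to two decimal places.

74.55 g/mol

K: 1 × 39.098 = 39.0980
Cl: 1 × 35.45 = 35.4500
Summing the contributions gives the formula mass.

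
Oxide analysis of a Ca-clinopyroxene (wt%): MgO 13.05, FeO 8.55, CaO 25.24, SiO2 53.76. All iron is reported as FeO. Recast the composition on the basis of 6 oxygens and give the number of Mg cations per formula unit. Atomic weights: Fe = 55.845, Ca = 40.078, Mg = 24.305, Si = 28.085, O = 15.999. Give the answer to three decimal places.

MgO (M=40.304): mol = 0.32379; Mg = 0.32379, O = 0.32379.
FeO (M=71.844): mol = 0.11901; Fe = 0.11901, O = 0.11901.
CaO (M=56.077): mol = 0.45010; Ca = 0.45010, O = 0.45010.
SiO2 (M=60.083): mol = 0.89476; Si = 0.89476, O = 1.78952.
ΣO = 2.68242; factor = 6/ΣO = 2.23679.
Mg apfu = 0.32379 × 2.23679 = 0.724.

0.724 Mg apfu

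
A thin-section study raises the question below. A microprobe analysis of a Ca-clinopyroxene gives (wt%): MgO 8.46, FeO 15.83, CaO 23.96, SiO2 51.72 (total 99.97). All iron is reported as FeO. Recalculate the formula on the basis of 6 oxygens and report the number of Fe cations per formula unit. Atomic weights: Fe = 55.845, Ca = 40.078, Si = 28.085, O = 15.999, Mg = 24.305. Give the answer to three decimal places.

MgO (M=40.304): mol = 0.20990; Mg = 0.20990, O = 0.20990.
FeO (M=71.844): mol = 0.22034; Fe = 0.22034, O = 0.22034.
CaO (M=56.077): mol = 0.42727; Ca = 0.42727, O = 0.42727.
SiO2 (M=60.083): mol = 0.86081; Si = 0.86081, O = 1.72162.
ΣO = 2.57913; factor = 6/ΣO = 2.32637.
Fe apfu = 0.22034 × 2.32637 = 0.513.

0.513 Fe apfu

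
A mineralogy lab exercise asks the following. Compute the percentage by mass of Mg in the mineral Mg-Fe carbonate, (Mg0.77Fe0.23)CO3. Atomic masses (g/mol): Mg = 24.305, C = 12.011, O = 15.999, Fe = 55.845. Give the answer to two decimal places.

20.44 wt%

Molar mass of (Mg0.77Fe0.23)CO3: 0.77×24.305 + 0.23×55.845 + 1×12.011 + 3×15.999 = 91.567 g/mol.
Mass of Mg per formula unit: 0.77 × 24.305 = 18.715 g.
Weight fraction Mg = 18.715 / 91.567 = 0.2044.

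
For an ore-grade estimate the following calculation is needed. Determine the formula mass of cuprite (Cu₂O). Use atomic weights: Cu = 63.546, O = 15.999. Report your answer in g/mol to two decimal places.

Cu: 2 × 63.546 = 127.0920
O: 1 × 15.999 = 15.9990
Summing the contributions gives the formula mass.

143.09 g/mol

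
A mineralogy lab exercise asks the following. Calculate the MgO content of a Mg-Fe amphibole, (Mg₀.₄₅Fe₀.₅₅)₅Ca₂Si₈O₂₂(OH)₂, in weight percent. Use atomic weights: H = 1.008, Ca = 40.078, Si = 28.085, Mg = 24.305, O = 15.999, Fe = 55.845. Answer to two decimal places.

10.09 wt%

Molar mass of (Mg₀.₄₅Fe₀.₅₅)₅Ca₂Si₈O₂₂(OH)₂ = 2.25*24.305 + 2.75*55.845 + 2*40.078 + 8*28.085 + 24*15.999 + 2*1.008 = 899.088 g/mol.
Each formula unit contains 2.25 Mg, equivalent to 2.25/1 = 2.2500 mol MgO.
M(MgO) = 1×24.305 + 1×15.999 = 40.304 g/mol.
Mass of MgO per formula unit = 2.2500 × 40.304 = 90.684 g.
MgO wt% = 90.684 / 899.088 × 100 = 10.09%.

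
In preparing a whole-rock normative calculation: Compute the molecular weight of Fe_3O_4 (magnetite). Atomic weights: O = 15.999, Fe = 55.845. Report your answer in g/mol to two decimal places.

231.53 g/mol

The formula mass is the sum 3·55.845 + 4·15.999.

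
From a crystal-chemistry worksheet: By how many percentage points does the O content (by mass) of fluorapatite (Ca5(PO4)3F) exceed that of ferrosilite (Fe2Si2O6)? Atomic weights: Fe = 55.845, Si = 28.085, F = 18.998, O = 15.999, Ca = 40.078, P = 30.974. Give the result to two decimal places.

O in Ca5(PO4)3F: molar mass 504.298 g/mol; 12×15.999 = 191.988 g → 38.07 wt%.
O in Fe2Si2O6: molar mass 263.854 g/mol; 6×15.999 = 95.994 g → 36.38 wt%.
Difference = 38.07 − 36.38 = 1.69 percentage points.

1.69 percentage points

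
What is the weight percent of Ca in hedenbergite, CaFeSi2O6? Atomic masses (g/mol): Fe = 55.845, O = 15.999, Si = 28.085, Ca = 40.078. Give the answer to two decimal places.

16.15 weight percent

Molar mass of CaFeSi2O6: 1×40.078 + 1×55.845 + 2×28.085 + 6×15.999 = 248.087 g/mol.
Mass of Ca per formula unit: 1 × 40.078 = 40.078 g.
Weight fraction Ca = 40.078 / 248.087 = 0.1615.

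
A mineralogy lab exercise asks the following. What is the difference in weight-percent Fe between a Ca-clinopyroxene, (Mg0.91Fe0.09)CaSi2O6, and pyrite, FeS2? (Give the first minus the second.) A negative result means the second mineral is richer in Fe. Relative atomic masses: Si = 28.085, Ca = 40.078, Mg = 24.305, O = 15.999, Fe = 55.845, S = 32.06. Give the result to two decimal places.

-44.26 percentage points

First mineral: 5.026 g Fe in 219.386 g formula = 2.29 wt% Fe.
Second mineral: 55.845 g Fe in 119.965 g formula = 46.55 wt% Fe.
2.29% − 46.55% gives a difference of -44.26 percentage points.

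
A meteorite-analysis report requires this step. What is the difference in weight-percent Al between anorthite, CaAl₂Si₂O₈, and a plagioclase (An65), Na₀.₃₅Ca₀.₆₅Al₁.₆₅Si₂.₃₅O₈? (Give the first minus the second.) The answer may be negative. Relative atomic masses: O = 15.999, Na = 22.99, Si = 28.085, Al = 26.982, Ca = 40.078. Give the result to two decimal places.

Al in CaAl₂Si₂O₈: molar mass 278.204 g/mol; 2×26.982 = 53.964 g → 19.40 wt%.
Al in Na₀.₃₅Ca₀.₆₅Al₁.₆₅Si₂.₃₅O₈: molar mass 272.609 g/mol; 1.65×26.982 = 44.520 g → 16.33 wt%.
Difference = 19.40 − 16.33 = 3.07 percentage points.

3.07 percentage points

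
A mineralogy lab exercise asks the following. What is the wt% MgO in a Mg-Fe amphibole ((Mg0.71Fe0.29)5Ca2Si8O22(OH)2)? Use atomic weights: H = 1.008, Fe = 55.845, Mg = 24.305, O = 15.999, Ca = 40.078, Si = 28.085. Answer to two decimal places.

16.67 wt%

M((Mg0.71Fe0.29)5Ca2Si8O22(OH)2) = 858.086 g/mol; M(MgO) = 40.304 g/mol.
Moles MgO per formula unit = 3.55 Mg ÷ 1 = 3.5500.
MgO fraction = (3.5500 × 40.304) / 858.086 = 143.079/858.086 = 0.1667.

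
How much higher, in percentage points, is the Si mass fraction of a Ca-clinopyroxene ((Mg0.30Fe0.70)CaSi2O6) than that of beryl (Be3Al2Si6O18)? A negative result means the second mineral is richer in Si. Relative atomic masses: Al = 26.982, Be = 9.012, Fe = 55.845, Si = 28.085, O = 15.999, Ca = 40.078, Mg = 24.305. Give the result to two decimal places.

M((Mg0.30Fe0.70)CaSi2O6) = 238.625 g/mol, so wt% Si = 56.170/238.625 × 100 = 23.54%.
M(Be3Al2Si6O18) = 537.492 g/mol, so wt% Si = 168.510/537.492 × 100 = 31.35%.
23.54 − 31.35 = -7.81 pp.

-7.81 percentage points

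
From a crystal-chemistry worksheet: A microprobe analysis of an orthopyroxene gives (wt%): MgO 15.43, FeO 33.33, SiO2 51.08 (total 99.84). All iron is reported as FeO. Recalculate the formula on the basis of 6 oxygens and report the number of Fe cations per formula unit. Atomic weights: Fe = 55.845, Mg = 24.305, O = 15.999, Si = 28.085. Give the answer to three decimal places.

1.093 Fe apfu

MgO (M=40.304): mol = 0.38284; Mg = 0.38284, O = 0.38284.
FeO (M=71.844): mol = 0.46392; Fe = 0.46392, O = 0.46392.
SiO2 (M=60.083): mol = 0.85016; Si = 0.85016, O = 1.70032.
ΣO = 2.54708; factor = 6/ΣO = 2.35564.
Fe apfu = 0.46392 × 2.35564 = 1.093.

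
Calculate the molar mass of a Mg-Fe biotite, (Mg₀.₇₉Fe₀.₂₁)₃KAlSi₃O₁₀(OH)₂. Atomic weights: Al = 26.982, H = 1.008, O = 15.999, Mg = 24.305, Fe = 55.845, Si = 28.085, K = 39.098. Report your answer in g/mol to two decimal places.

M = 2.37×24.305 + 0.63×55.845 + 1×39.098 + 1×26.982 + 3×28.085 + 12×15.999 + 2×1.008

437.12 g/mol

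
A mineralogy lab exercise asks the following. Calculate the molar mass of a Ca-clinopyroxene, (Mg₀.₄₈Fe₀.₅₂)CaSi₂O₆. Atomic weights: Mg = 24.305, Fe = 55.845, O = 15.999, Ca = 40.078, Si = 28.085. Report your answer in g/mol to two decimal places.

232.95 g/mol

Mg: 0.48 × 24.305 = 11.6664
Fe: 0.52 × 55.845 = 29.0394
Ca: 1 × 40.078 = 40.0780
Si: 2 × 28.085 = 56.1700
O: 6 × 15.999 = 95.9940
Summing the contributions gives the formula mass.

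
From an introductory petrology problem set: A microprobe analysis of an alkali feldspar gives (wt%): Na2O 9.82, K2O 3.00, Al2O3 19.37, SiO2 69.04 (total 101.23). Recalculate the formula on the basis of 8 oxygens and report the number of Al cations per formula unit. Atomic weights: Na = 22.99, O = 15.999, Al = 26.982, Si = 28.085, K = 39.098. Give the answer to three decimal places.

9.82 wt% Na2O ÷ 61.979 g/mol = 0.15844 mol, giving 0.31688 Na and 0.15844 O.
3.00 wt% K2O ÷ 94.195 g/mol = 0.03185 mol, giving 0.06370 K and 0.03185 O.
19.37 wt% Al2O3 ÷ 101.961 g/mol = 0.18997 mol, giving 0.37994 Al and 0.56991 O.
69.04 wt% SiO2 ÷ 60.083 g/mol = 1.14908 mol, giving 1.14908 Si and 2.29816 O.
Oxygen sums to 3.05836; scaling by 8/3.05836 = 2.61578 puts the formula on 8 O.
Al: 0.37994 × 2.61578 = 0.994 atoms per formula unit.

0.994 Al apfu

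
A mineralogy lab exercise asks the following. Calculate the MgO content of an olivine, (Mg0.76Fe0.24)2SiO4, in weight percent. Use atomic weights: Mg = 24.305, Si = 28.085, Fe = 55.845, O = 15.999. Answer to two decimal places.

39.31 wt%

M((Mg0.76Fe0.24)2SiO4) = 155.830 g/mol; M(MgO) = 40.304 g/mol.
Moles MgO per formula unit = 1.52 Mg ÷ 1 = 1.5200.
MgO fraction = (1.5200 × 40.304) / 155.830 = 61.262/155.830 = 0.3931.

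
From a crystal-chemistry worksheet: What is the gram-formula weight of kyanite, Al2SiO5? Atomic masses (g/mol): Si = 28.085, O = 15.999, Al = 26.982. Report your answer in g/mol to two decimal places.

M = 2·26.982 + 1·28.085 + 5·15.999

162.04 g/mol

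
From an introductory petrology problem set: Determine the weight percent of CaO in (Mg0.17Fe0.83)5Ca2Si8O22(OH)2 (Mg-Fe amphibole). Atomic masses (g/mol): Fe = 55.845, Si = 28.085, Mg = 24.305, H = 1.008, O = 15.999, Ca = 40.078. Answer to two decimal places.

11.89 wt%

M((Mg0.17Fe0.83)5Ca2Si8O22(OH)2) = 943.244 g/mol; M(CaO) = 56.077 g/mol.
Moles CaO per formula unit = 2 Ca ÷ 1 = 2.0000.
CaO fraction = (2.0000 × 56.077) / 943.244 = 112.154/943.244 = 0.1189.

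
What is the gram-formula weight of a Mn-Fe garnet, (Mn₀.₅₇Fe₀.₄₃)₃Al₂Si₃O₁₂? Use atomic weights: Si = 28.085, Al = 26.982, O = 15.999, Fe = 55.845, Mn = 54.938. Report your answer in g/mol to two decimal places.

496.19 g/mol

M = 1.71×54.938 + 1.29×55.845 + 2×26.982 + 3×28.085 + 12×15.999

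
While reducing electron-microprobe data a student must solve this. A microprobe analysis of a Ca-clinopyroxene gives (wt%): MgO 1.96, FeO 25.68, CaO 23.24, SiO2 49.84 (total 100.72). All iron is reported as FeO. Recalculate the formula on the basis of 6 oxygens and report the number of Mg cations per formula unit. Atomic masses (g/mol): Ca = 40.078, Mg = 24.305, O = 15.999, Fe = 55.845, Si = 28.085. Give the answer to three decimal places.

0.118 Mg apfu

MgO: 1.96/40.304 = 0.04863 mol → 0.04863 mol Mg, 0.04863 mol O.
FeO: 25.68/71.844 = 0.35744 mol → 0.35744 mol Fe, 0.35744 mol O.
CaO: 23.24/56.077 = 0.41443 mol → 0.41443 mol Ca, 0.41443 mol O.
SiO2: 49.84/60.083 = 0.82952 mol → 0.82952 mol Si, 1.65904 mol O.
Total oxygen = 2.47954 mol. Normalization factor = 6/2.47954 = 2.41980.
Mg per 6 O = 0.04863 × 2.41980 = 0.118.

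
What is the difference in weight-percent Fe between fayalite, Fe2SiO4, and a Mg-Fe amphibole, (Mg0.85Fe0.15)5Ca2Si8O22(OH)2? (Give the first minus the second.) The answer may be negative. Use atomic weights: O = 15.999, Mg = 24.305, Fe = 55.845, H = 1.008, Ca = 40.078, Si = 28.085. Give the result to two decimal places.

49.80 percentage points

First mineral: 111.690 g Fe in 203.771 g formula = 54.81 wt% Fe.
Second mineral: 41.884 g Fe in 836.008 g formula = 5.01 wt% Fe.
54.81% − 5.01% gives a difference of 49.80 percentage points.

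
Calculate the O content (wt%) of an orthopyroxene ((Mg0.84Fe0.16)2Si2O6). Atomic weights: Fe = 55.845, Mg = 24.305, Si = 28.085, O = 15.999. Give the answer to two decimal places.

M((Mg0.84Fe0.16)2Si2O6) = 210.867 g/mol.
O contributes 6 × 15.999 = 95.994 g per mole.
95.994/210.867 = 0.4552 → 45.52%.

45.52 wt%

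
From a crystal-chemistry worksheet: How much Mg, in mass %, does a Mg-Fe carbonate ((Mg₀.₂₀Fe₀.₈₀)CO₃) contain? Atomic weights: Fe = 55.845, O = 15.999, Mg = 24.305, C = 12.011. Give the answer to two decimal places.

4.44 mass %

Formula mass = 0.20·24.305 + 0.80·55.845 + 1·12.011 + 3·15.999 = 109.545 g/mol, of which 4.861 g is Mg.
So Mg makes up 4.861/109.545 = 0.0444 of the mass, i.e. 4.44%.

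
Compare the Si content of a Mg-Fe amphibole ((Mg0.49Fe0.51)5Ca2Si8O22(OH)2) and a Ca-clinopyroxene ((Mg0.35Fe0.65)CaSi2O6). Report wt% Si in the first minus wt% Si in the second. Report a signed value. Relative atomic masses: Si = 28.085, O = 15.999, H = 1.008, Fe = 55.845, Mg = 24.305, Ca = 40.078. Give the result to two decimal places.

1.47 percentage points

Si in (Mg0.49Fe0.51)5Ca2Si8O22(OH)2: molar mass 892.780 g/mol; 8×28.085 = 224.680 g → 25.17 wt%.
Si in (Mg0.35Fe0.65)CaSi2O6: molar mass 237.048 g/mol; 2×28.085 = 56.170 g → 23.70 wt%.
Difference = 25.17 − 23.70 = 1.47 percentage points.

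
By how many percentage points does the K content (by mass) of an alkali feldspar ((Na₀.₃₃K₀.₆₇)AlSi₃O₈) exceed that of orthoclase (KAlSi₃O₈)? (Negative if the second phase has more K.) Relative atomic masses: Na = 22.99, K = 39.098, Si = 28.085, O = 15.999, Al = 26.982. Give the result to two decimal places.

K in (Na₀.₃₃K₀.₆₇)AlSi₃O₈: molar mass 273.011 g/mol; 0.67×39.098 = 26.196 g → 9.60 wt%.
K in KAlSi₃O₈: molar mass 278.327 g/mol; 1×39.098 = 39.098 g → 14.05 wt%.
Difference = 9.60 − 14.05 = -4.45 percentage points.

-4.45 percentage points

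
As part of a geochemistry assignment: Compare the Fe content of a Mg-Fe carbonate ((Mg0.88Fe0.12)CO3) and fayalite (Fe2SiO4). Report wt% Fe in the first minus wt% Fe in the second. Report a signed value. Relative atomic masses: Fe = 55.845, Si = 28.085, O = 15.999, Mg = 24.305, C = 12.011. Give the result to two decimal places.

M((Mg0.88Fe0.12)CO3) = 88.098 g/mol, so wt% Fe = 6.701/88.098 × 100 = 7.61%.
M(Fe2SiO4) = 203.771 g/mol, so wt% Fe = 111.690/203.771 × 100 = 54.81%.
7.61 − 54.81 = -47.20 pp.

-47.20 percentage points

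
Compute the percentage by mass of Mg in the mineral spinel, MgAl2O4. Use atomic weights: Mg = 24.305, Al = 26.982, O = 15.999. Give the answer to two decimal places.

Molar mass of MgAl2O4: 1·24.305 + 2·26.982 + 4·15.999 = 142.265 g/mol.
Mass of Mg per formula unit: 1 × 24.305 = 24.305 g.
Weight fraction Mg = 24.305 / 142.265 = 0.1708.

17.08 mass %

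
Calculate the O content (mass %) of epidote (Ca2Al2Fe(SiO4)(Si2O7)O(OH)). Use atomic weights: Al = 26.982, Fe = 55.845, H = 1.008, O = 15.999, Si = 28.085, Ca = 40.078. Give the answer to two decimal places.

M(Ca2Al2Fe(SiO4)(Si2O7)O(OH)) = 483.215 g/mol.
O contributes 13 × 15.999 = 207.987 g per mole.
207.987/483.215 = 0.4304 → 43.04%.

43.04 mass %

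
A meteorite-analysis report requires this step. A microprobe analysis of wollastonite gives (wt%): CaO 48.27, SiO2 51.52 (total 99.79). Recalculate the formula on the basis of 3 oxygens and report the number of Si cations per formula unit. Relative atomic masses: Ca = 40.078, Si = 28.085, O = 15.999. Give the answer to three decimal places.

CaO: 48.27/56.077 = 0.86078 mol → 0.86078 mol Ca, 0.86078 mol O.
SiO2: 51.52/60.083 = 0.85748 mol → 0.85748 mol Si, 1.71496 mol O.
Total oxygen = 2.57574 mol. Normalization factor = 3/2.57574 = 1.16471.
Si per 3 O = 0.85748 × 1.16471 = 0.999.

0.999 Si apfu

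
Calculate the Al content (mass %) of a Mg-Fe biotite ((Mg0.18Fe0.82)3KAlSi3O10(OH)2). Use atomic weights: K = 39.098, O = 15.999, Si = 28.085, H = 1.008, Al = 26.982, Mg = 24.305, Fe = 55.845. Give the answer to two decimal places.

5.45 mass %

Formula mass = 0.54*24.305 + 2.46*55.845 + 1*39.098 + 1*26.982 + 3*28.085 + 12*15.999 + 2*1.008 = 494.842 g/mol, of which 26.982 g is Al.
So Al makes up 26.982/494.842 = 0.0545 of the mass, i.e. 5.45%.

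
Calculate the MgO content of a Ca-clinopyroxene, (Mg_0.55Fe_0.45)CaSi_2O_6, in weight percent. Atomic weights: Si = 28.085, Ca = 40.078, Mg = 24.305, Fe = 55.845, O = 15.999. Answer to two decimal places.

Formula mass = 230.740 g/mol.
0.55 Mg → 0.5500 mol MgO per formula unit; M(MgO) = 40.304, so MgO mass = 22.167 g.
22.167/230.740 × 100 = 9.61 wt%.

9.61 wt%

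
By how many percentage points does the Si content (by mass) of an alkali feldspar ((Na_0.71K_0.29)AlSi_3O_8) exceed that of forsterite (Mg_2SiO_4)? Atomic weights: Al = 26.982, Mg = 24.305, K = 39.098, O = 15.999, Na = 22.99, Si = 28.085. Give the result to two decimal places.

Si in (Na_0.71K_0.29)AlSi_3O_8: molar mass 266.890 g/mol; 3×28.085 = 84.255 g → 31.57 wt%.
Si in Mg_2SiO_4: molar mass 140.691 g/mol; 1×28.085 = 28.085 g → 19.96 wt%.
Difference = 31.57 − 19.96 = 11.61 percentage points.

11.61 percentage points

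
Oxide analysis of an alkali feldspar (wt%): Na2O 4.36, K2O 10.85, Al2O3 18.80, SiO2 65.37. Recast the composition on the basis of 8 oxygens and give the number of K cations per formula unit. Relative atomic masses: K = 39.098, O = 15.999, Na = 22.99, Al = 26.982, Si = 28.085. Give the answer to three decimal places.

Na2O: 4.36/61.979 = 0.07035 mol → 0.14070 mol Na, 0.07035 mol O.
K2O: 10.85/94.195 = 0.11519 mol → 0.23038 mol K, 0.11519 mol O.
Al2O3: 18.80/101.961 = 0.18438 mol → 0.36876 mol Al, 0.55314 mol O.
SiO2: 65.37/60.083 = 1.08799 mol → 1.08799 mol Si, 2.17598 mol O.
Total oxygen = 2.91466 mol. Normalization factor = 8/2.91466 = 2.74475.
K per 8 O = 0.23038 × 2.74475 = 0.632.

0.632 K apfu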